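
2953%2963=2953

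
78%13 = 0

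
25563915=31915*801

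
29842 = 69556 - 39714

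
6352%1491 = 388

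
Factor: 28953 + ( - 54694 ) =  - 25741 = -25741^1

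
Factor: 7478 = 2^1*3739^1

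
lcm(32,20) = 160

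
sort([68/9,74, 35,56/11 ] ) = [56/11,  68/9, 35,74]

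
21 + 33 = 54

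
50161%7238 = 6733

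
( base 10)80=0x50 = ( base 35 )2a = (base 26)32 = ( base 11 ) 73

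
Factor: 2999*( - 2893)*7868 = -2^2*7^1*11^1*263^1*281^1*2999^1 =- 68263609876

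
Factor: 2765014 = 2^1*7^1*23^1*31^1*277^1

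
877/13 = 877/13 = 67.46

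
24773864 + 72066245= 96840109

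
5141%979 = 246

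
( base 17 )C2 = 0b11001110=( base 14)10A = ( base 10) 206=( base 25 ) 86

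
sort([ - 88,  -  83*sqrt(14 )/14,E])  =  [-88,-83*sqrt( 14 )/14,E]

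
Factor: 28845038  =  2^1 * 53^1*503^1*541^1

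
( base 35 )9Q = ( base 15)17B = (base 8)525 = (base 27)ch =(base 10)341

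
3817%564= 433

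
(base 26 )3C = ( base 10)90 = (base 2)1011010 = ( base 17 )55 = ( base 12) 76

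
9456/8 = 1182 = 1182.00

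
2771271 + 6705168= 9476439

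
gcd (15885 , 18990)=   45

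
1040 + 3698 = 4738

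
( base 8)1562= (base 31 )se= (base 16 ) 372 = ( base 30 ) TC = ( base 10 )882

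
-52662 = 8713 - 61375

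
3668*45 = 165060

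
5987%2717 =553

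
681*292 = 198852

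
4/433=4/433 = 0.01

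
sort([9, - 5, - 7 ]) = [ - 7, - 5 , 9]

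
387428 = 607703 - 220275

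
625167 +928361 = 1553528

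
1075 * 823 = 884725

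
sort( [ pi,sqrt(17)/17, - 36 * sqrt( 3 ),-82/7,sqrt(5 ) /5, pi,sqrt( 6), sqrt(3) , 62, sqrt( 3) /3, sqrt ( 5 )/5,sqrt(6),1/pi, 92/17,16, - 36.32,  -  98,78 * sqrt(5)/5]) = [  -  98, - 36*sqrt( 3), - 36.32,- 82/7 , sqrt( 17)/17,1/pi,  sqrt(5) /5,sqrt( 5 )/5,sqrt( 3 )/3, sqrt ( 3 ), sqrt( 6), sqrt( 6),pi, pi,92/17,16, 78*sqrt(5 ) /5,62]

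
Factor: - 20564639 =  - 20564639^1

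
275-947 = -672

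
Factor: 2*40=2^4 * 5^1  =  80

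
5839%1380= 319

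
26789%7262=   5003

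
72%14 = 2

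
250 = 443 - 193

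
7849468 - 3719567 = 4129901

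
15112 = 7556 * 2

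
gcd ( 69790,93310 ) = 70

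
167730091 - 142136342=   25593749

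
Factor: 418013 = 17^1 * 67^1*367^1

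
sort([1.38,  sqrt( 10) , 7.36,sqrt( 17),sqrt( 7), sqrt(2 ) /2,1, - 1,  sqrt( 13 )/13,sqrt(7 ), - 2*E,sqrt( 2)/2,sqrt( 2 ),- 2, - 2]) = [ - 2*E, - 2, - 2, - 1,sqrt(13) /13,sqrt ( 2)/2,sqrt(2)/2,1, 1.38,sqrt(2),sqrt( 7),sqrt(7 ),sqrt( 10 ), sqrt( 17),7.36]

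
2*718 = 1436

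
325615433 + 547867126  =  873482559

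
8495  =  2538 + 5957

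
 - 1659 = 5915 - 7574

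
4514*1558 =7032812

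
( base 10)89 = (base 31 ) 2r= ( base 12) 75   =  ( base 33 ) 2n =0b1011001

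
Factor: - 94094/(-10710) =6721/765 = 3^( - 2)*5^ ( -1)*11^1*13^1 * 17^( - 1)*47^1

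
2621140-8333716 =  - 5712576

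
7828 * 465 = 3640020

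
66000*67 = 4422000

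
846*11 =9306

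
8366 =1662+6704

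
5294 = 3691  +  1603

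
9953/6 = 9953/6 = 1658.83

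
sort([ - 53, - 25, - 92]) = [ - 92, - 53,-25 ] 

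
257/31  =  257/31=8.29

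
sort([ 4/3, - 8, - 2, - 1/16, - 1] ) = [ - 8,-2, - 1, - 1/16, 4/3]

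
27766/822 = 13883/411 = 33.78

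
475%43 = 2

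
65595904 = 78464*836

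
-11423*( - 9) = 102807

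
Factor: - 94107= -3^1*13^1 * 19^1*127^1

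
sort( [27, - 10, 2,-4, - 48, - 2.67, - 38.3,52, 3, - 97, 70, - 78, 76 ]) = [ - 97,- 78,-48 , -38.3,  -  10, - 4, - 2.67, 2,3, 27, 52,70, 76 ]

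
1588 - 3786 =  -2198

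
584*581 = 339304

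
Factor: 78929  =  78929^1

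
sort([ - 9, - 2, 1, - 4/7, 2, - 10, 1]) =[ - 10,-9, -2, - 4/7,1,1,2]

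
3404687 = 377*9031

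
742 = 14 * 53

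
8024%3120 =1784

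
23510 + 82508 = 106018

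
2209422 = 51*43322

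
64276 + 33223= 97499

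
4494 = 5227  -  733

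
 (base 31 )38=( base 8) 145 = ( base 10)101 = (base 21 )4h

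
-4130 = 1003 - 5133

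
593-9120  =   - 8527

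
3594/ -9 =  -1198/3 = - 399.33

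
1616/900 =404/225= 1.80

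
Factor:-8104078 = -2^1*1709^1*2371^1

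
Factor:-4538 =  - 2^1*2269^1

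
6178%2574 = 1030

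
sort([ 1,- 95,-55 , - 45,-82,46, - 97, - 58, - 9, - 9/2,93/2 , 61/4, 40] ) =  [ - 97, - 95, - 82, - 58, - 55,  -  45, - 9, - 9/2,1 , 61/4,40,46, 93/2] 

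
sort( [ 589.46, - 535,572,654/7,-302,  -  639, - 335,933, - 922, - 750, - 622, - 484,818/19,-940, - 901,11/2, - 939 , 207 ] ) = [-940,-939, - 922, - 901, - 750,  -  639, - 622,- 535, - 484, - 335, - 302,11/2, 818/19,  654/7, 207, 572, 589.46, 933 ] 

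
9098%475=73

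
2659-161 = 2498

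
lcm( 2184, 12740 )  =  76440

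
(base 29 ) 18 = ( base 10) 37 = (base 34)13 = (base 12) 31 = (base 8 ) 45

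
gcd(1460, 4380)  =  1460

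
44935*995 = 44710325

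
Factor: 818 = 2^1*409^1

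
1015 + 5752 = 6767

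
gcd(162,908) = 2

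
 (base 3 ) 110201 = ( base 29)bo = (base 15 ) 17D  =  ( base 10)343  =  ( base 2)101010111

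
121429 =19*6391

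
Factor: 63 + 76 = 139^1 = 139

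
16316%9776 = 6540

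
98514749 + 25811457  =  124326206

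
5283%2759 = 2524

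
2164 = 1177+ 987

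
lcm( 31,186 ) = 186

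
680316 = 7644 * 89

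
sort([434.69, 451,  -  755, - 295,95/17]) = [-755, - 295, 95/17, 434.69, 451]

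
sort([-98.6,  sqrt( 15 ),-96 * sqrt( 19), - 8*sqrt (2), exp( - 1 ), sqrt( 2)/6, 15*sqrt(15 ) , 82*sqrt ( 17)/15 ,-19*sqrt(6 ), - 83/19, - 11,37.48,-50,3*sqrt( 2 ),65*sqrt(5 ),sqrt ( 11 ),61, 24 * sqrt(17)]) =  [ - 96*sqrt ( 19), - 98.6 , - 50, - 19*sqrt(6),-8*sqrt(2),-11, - 83/19,  sqrt( 2) /6 , exp( - 1),  sqrt( 11) , sqrt( 15 ),3*sqrt( 2),82*sqrt (17)/15,37.48,15*sqrt( 15 ),61,24 * sqrt(17),65*sqrt(5)]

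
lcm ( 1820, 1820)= 1820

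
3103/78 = 39+61/78=39.78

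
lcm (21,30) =210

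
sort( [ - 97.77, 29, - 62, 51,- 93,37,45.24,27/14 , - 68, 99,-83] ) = [ - 97.77,-93, - 83,-68, - 62, 27/14,29, 37,45.24, 51 , 99 ]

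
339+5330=5669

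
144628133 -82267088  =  62361045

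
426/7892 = 213/3946 = 0.05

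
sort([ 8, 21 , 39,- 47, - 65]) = [  -  65, - 47,8, 21,39] 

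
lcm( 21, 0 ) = 0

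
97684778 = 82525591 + 15159187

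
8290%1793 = 1118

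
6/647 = 6/647  =  0.01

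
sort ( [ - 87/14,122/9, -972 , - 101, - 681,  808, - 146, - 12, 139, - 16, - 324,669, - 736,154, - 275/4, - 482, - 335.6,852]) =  [ - 972, - 736 , - 681, - 482, - 335.6, - 324,-146, - 101,  -  275/4, - 16, - 12, - 87/14,122/9,139, 154,669,808,852]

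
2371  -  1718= 653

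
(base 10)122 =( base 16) 7A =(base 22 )5c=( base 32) 3q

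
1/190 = 1/190= 0.01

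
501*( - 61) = -30561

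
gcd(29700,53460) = 5940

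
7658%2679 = 2300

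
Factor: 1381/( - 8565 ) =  - 3^(- 1)*5^( - 1)*571^( - 1) * 1381^1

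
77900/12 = 6491+2/3 = 6491.67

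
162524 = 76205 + 86319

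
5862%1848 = 318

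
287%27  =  17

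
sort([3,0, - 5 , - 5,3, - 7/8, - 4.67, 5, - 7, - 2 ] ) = [ - 7, - 5,-5, - 4.67,  -  2, - 7/8,0,3 , 3,5]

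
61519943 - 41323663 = 20196280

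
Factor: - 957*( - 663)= 3^2 * 11^1*13^1 * 17^1*29^1=634491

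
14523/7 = 14523/7 = 2074.71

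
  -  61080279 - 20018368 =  - 81098647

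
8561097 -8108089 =453008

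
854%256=86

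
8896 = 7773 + 1123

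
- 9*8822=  - 79398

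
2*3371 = 6742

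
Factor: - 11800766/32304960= - 5900383/16152480 = -2^ ( -5)*3^(-3)*5^( - 1)*3739^ ( - 1)  *  5900383^1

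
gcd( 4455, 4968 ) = 27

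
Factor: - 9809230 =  - 2^1*5^1*139^1*7057^1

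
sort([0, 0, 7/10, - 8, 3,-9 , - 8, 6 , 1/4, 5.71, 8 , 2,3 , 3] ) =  [ - 9, - 8,-8, 0, 0 , 1/4,  7/10,2 , 3 , 3, 3, 5.71, 6 , 8 ] 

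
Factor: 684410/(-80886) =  - 3^( - 1)*5^1*13^( - 1)*17^( - 1)*61^( - 1)*89^1*769^1 = - 342205/40443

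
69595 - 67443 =2152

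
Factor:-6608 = - 2^4 * 7^1*59^1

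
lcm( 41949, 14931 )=880929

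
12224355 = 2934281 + 9290074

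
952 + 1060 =2012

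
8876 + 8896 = 17772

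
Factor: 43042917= 3^1*73^1*196543^1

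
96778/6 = 16129 + 2/3=   16129.67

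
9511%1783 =596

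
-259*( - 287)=74333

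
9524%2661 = 1541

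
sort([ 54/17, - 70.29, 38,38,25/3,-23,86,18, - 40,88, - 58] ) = [ -70.29, - 58, - 40, - 23,54/17,25/3,18, 38,38,86,88] 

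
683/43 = 683/43=   15.88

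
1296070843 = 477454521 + 818616322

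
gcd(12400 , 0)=12400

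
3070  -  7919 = -4849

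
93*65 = 6045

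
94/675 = 94/675 = 0.14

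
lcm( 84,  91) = 1092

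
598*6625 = 3961750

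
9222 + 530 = 9752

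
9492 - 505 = 8987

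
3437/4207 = 491/601  =  0.82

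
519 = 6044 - 5525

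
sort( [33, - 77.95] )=[ - 77.95, 33]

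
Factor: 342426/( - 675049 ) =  - 2^1*3^1 * 7^1*31^1*263^1*277^( - 1)*2437^( -1)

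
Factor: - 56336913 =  - 3^2*23^2 * 11833^1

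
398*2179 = 867242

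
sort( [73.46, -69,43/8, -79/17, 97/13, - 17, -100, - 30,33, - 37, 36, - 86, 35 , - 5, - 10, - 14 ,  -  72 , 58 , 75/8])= [  -  100, - 86, - 72,  -  69 , - 37 , - 30, - 17, - 14, - 10, - 5, - 79/17, 43/8, 97/13 , 75/8,33, 35, 36 , 58,73.46]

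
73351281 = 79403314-6052033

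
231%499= 231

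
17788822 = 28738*619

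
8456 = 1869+6587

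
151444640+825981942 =977426582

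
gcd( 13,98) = 1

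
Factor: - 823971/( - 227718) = 274657/75906=   2^( - 1 )*3^( - 2)*457^1*601^1*4217^( - 1)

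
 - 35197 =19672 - 54869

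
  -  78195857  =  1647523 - 79843380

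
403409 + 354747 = 758156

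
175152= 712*246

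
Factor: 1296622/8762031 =2^1*3^( - 2)*29^(- 1)*43^1 * 59^( - 1 )*569^ (-1) * 15077^1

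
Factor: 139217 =13^1 * 10709^1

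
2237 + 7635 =9872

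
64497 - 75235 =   -  10738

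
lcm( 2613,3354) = 224718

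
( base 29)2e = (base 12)60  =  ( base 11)66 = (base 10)72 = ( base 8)110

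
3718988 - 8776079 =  - 5057091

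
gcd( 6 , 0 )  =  6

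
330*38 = 12540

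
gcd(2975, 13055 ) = 35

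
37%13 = 11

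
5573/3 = 5573/3  =  1857.67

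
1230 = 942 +288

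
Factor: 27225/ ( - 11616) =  - 2^ ( - 5 ) * 3^1*5^2 = -75/32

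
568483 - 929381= - 360898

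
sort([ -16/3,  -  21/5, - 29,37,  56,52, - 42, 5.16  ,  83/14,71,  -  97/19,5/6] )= [ - 42 , - 29, - 16/3, - 97/19, - 21/5,5/6,5.16, 83/14,37,52,56,71]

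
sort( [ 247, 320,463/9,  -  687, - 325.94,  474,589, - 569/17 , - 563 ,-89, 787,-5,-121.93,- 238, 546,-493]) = [ - 687, - 563 ,  -  493,-325.94, - 238,  -  121.93, - 89, -569/17,-5, 463/9,247,320, 474,  546,  589, 787 ] 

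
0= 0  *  3178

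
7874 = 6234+1640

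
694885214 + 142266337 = 837151551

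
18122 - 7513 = 10609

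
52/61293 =52/61293 = 0.00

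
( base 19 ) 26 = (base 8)54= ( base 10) 44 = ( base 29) 1f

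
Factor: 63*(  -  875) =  - 55125 = -  3^2* 5^3*7^2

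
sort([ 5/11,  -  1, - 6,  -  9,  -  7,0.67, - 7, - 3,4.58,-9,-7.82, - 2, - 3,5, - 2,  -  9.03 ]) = [  -  9.03, - 9, - 9, - 7.82, - 7, - 7,-6, - 3, - 3,  -  2, - 2, -1,5/11,0.67,4.58,5]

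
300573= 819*367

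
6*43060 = 258360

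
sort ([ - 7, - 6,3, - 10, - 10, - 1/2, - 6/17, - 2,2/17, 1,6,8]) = [ - 10, - 10, - 7 , - 6, - 2,-1/2, - 6/17, 2/17,1,3,6, 8]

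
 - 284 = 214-498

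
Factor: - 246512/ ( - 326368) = 2^( - 1)*47^( - 1 ) * 71^1 = 71/94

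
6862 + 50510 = 57372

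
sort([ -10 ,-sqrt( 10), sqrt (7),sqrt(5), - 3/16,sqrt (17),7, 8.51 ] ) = [ - 10 ,- sqrt( 10) ,-3/16,sqrt( 5),sqrt ( 7),sqrt(17), 7 , 8.51]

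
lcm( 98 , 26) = 1274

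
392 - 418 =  - 26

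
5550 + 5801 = 11351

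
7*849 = 5943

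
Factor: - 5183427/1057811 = -3^1*59^(-1) * 79^1*17929^ ( - 1 )*21871^1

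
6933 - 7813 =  - 880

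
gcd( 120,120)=120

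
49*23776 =1165024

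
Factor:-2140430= - 2^1 * 5^1*214043^1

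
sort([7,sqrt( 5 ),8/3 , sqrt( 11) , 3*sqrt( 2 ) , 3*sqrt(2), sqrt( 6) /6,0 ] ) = [ 0,sqrt(6)/6,sqrt(5 ) , 8/3,sqrt( 11), 3*sqrt( 2 ), 3*sqrt(2),7]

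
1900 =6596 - 4696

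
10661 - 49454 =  - 38793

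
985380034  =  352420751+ 632959283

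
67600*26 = 1757600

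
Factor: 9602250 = 2^1*3^1*5^3 * 7^1*31^1 * 59^1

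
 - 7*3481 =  - 24367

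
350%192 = 158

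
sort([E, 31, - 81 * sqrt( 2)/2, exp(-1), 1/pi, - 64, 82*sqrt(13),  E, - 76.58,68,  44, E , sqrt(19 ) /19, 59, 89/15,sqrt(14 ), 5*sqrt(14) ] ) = [ - 76.58,-64 , - 81 * sqrt(2)/2, sqrt(19)/19, 1/pi, exp ( - 1 ), E, E, E, sqrt(14 ) , 89/15,5*sqrt( 14 ), 31, 44, 59,68, 82*sqrt(13)]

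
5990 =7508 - 1518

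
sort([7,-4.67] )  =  [  -  4.67, 7]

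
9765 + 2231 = 11996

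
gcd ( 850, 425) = 425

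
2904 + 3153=6057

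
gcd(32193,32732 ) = 49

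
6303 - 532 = 5771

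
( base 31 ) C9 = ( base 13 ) 234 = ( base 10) 381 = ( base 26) eh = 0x17D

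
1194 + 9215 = 10409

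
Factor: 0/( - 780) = 0 = 0^1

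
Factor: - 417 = -3^1 * 139^1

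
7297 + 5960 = 13257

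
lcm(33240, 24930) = 99720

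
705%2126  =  705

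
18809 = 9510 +9299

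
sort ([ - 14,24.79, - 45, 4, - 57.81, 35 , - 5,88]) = [ - 57.81 ,-45, - 14,-5, 4,24.79,35, 88 ]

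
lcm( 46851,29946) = 2904762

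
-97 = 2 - 99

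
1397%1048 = 349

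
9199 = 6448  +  2751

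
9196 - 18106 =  - 8910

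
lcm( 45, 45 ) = 45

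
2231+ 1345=3576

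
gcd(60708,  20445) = 3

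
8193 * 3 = 24579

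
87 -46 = 41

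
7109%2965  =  1179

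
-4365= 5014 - 9379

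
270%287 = 270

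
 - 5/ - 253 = 5/253 = 0.02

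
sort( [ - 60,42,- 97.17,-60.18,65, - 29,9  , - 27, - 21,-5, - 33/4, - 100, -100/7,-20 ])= [ - 100, - 97.17, - 60.18, - 60, - 29,-27,  -  21, - 20,  -  100/7, - 33/4, - 5,  9, 42 , 65] 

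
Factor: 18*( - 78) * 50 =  - 70200 = - 2^3*3^3*5^2*13^1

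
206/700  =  103/350 =0.29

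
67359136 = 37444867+29914269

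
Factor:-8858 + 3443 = -3^1*5^1*19^2 = -  5415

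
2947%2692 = 255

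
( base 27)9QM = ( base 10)7285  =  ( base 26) ak5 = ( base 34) 6A9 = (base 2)1110001110101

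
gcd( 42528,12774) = 6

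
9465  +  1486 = 10951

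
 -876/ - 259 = 3 + 99/259 = 3.38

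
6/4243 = 6/4243= 0.00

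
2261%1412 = 849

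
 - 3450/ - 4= 1725/2 = 862.50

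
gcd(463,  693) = 1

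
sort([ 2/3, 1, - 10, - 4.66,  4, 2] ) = [-10, - 4.66, 2/3,1, 2,  4 ] 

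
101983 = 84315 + 17668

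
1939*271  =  525469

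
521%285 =236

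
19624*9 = 176616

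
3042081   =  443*6867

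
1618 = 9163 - 7545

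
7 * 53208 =372456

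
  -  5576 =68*( - 82) 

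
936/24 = 39 = 39.00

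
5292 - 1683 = 3609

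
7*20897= 146279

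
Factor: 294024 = 2^3*3^1*12251^1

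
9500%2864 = 908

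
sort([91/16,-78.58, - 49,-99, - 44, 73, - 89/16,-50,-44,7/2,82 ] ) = [-99, - 78.58, - 50, - 49,-44,  -  44, - 89/16,  7/2, 91/16, 73,  82]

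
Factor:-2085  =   - 3^1*5^1*139^1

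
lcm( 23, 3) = 69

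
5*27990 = 139950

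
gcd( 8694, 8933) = 1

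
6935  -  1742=5193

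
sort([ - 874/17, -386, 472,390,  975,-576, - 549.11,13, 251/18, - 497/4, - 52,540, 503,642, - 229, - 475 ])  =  [ - 576, - 549.11, - 475, - 386, - 229, - 497/4, - 52, - 874/17, 13, 251/18, 390,472,503, 540, 642, 975]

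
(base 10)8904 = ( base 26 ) d4c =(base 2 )10001011001000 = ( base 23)GJ3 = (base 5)241104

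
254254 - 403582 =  - 149328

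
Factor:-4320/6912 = - 5/8  =  - 2^( - 3 ) *5^1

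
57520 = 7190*8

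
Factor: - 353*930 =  - 328290 = -2^1*3^1*5^1*31^1 * 353^1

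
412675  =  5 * 82535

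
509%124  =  13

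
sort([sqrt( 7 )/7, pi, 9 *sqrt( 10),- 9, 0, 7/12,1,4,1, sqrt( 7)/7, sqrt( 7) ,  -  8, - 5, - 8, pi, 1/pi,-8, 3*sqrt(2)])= [ - 9, - 8,  -  8, - 8,  -  5, 0, 1/pi, sqrt ( 7)/7, sqrt(7) /7,7/12, 1,  1, sqrt(7),pi, pi, 4, 3*sqrt (2),9*sqrt(10 )]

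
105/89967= 35/29989 = 0.00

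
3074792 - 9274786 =  -  6199994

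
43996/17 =2588 = 2588.00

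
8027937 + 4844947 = 12872884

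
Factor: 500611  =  191^1*2621^1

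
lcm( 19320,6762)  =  135240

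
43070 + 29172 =72242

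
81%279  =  81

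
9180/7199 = 1 + 1981/7199=1.28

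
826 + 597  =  1423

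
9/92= 9/92= 0.10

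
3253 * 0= 0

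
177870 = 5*35574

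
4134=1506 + 2628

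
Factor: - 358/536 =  - 2^ ( - 2)*67^(  -  1)*179^1 = - 179/268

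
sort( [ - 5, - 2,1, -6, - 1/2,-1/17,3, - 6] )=[ - 6, - 6,  -  5,-2, - 1/2, - 1/17, 1,  3]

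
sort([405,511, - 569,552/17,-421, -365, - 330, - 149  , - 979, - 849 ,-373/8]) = [ - 979, - 849, - 569, - 421, - 365, - 330,  -  149, - 373/8, 552/17, 405 , 511]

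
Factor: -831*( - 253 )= 210243= 3^1*11^1 * 23^1*277^1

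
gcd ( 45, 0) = 45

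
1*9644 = 9644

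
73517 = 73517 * 1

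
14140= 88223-74083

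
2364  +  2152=4516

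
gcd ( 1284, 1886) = 2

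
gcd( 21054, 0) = 21054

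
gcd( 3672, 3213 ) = 459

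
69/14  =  69/14=4.93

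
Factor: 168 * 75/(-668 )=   -  3150/167 = - 2^1*3^2*5^2*7^1*167^( - 1 ) 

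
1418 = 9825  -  8407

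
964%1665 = 964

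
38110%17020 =4070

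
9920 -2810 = 7110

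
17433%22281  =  17433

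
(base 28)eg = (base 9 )503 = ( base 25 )G8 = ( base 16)198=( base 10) 408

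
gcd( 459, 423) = 9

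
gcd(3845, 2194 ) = 1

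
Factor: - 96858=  - 2^1* 3^2*5381^1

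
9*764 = 6876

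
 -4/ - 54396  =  1/13599 = 0.00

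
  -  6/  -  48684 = 1/8114 = 0.00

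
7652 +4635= 12287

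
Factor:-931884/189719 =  - 2^2*3^1*79^1 * 193^( - 1) = - 948/193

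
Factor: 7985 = 5^1*1597^1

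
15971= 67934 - 51963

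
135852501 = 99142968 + 36709533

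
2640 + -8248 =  - 5608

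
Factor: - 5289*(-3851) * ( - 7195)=-3^1*5^1 * 41^1*43^1*1439^1*3851^1 = - 146547321105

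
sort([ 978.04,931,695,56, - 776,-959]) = [-959,  -  776, 56 , 695, 931,978.04] 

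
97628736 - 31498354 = 66130382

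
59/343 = 59/343= 0.17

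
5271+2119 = 7390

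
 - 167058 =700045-867103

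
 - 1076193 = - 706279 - 369914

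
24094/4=6023 + 1/2 = 6023.50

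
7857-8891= - 1034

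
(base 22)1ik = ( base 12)630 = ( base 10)900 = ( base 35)pp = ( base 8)1604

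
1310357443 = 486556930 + 823800513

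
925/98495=185/19699 = 0.01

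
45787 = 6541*7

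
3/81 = 1/27=0.04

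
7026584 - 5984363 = 1042221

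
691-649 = 42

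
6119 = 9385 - 3266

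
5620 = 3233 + 2387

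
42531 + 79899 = 122430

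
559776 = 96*5831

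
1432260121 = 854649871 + 577610250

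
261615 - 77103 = 184512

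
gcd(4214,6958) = 98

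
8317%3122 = 2073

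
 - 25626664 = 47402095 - 73028759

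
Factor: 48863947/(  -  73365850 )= -2^(-1 )*5^( - 2)*11^1*983^1*4519^1*1467317^( - 1)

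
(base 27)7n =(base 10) 212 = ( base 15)e2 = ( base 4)3110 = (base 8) 324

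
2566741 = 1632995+933746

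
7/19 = 7/19 = 0.37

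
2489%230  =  189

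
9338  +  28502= 37840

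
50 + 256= 306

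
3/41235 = 1/13745 = 0.00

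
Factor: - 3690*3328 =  - 2^9*3^2*5^1*13^1*41^1 = - 12280320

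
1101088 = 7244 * 152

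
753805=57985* 13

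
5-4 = 1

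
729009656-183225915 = 545783741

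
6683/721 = 9 + 194/721 = 9.27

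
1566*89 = 139374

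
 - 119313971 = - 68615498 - 50698473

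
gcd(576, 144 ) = 144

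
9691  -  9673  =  18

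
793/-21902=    - 1 + 21109/21902   =  - 0.04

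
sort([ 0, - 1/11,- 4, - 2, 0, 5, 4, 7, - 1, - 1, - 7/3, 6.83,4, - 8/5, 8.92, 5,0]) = [ - 4, - 7/3, - 2, -8/5,-1, - 1, - 1/11, 0, 0, 0, 4, 4 , 5, 5, 6.83,  7, 8.92 ] 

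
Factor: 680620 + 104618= 785238 = 2^1*3^1*130873^1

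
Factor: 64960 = 2^6*5^1 * 7^1*29^1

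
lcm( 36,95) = 3420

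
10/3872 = 5/1936 = 0.00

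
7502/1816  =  3751/908=4.13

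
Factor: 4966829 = 7^1*709547^1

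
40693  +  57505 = 98198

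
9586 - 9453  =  133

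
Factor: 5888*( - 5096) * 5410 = -2^12 * 5^1*7^2*13^1 * 23^1* 541^1 = - 162328391680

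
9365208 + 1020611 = 10385819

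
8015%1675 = 1315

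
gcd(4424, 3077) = 1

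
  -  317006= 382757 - 699763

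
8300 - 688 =7612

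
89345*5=446725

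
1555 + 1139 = 2694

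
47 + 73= 120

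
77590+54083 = 131673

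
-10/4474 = -5/2237 = -0.00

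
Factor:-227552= - 2^5*13^1*547^1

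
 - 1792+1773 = - 19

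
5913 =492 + 5421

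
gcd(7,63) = 7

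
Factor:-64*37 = -2^6*37^1= - 2368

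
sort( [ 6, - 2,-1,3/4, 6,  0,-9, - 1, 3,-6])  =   [ - 9,-6, - 2,-1, - 1, 0, 3/4, 3, 6, 6 ] 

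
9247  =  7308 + 1939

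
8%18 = 8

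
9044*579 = 5236476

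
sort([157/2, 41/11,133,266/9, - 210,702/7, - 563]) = [ - 563, - 210, 41/11,  266/9,157/2,702/7,133]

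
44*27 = 1188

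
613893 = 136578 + 477315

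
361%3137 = 361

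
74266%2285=1146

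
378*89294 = 33753132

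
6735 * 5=33675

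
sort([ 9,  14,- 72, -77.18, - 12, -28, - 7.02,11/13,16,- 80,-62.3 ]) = [ - 80, - 77.18, - 72, - 62.3, - 28 ,-12, - 7.02, 11/13, 9, 14, 16]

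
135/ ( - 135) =-1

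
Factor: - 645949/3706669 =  - 17^1*37997^1*3706669^( - 1) 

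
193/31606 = 193/31606 = 0.01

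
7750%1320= 1150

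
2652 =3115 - 463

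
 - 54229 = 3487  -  57716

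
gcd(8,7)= 1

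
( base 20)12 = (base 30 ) M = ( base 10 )22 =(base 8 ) 26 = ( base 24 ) M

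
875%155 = 100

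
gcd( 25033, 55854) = 1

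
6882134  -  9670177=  - 2788043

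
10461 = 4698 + 5763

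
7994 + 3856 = 11850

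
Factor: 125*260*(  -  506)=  - 2^3*5^4*11^1*13^1*23^1=-16445000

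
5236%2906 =2330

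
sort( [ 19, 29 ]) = [19, 29]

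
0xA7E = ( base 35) 26q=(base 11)2022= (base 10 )2686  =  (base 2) 101001111110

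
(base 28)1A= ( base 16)26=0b100110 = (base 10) 38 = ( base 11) 35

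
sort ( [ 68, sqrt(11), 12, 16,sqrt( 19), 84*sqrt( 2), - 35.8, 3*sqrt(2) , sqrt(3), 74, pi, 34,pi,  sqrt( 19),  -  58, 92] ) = [-58 , - 35.8,sqrt( 3 ) , pi,pi, sqrt(11),  3*sqrt(2),sqrt(19 ), sqrt(19 ),12, 16, 34, 68, 74, 92, 84*sqrt( 2 ) ] 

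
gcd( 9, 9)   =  9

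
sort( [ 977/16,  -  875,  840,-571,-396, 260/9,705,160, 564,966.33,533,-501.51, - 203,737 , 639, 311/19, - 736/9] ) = [ - 875, - 571,-501.51,-396,-203, - 736/9,311/19,260/9,977/16,160 , 533, 564, 639,705,737, 840, 966.33 ] 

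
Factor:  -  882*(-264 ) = 2^4*3^3*7^2*11^1 = 232848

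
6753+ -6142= 611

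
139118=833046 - 693928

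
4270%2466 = 1804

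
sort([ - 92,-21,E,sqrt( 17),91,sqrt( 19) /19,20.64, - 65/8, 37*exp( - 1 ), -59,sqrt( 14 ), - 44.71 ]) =[ - 92, - 59 , - 44.71, - 21,-65/8,sqrt(19)/19,E  ,  sqrt( 14), sqrt( 17),37*exp( - 1 ),20.64,91 ]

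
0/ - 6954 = 0/1 = - 0.00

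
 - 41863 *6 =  - 251178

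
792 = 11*72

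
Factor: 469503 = 3^3*17389^1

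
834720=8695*96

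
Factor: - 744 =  - 2^3 *3^1 * 31^1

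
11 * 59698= 656678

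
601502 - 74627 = 526875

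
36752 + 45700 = 82452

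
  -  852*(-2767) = 2357484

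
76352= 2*38176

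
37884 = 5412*7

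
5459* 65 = 354835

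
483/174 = 161/58 = 2.78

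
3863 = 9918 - 6055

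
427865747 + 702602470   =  1130468217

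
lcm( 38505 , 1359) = 115515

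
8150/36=226 + 7/18 = 226.39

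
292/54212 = 73/13553 = 0.01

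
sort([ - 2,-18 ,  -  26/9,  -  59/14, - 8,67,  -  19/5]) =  [ - 18 , - 8, - 59/14, - 19/5,  -  26/9,-2, 67]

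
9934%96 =46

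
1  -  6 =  - 5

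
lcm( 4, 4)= 4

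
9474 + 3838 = 13312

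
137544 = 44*3126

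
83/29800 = 83/29800 =0.00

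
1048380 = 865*1212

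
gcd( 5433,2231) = 1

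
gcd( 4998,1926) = 6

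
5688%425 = 163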